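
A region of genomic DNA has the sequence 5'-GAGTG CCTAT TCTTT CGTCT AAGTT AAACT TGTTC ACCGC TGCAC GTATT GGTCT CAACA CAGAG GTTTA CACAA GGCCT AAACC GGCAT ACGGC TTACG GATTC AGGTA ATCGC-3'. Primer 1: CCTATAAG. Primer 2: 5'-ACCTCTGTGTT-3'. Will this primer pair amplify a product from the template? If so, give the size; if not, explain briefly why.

Primer 1 (CCTATAAG) does not match the top strand, and its reverse complement CTTATAGG does not match either.
With no annealing site for primer 1, no amplification occurs.

No product — primer 1 has no binding site in the template.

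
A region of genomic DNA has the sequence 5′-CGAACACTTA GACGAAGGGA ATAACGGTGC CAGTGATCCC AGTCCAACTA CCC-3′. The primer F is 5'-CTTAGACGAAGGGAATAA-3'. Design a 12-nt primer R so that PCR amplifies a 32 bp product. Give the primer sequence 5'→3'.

The forward primer binds at positions 7–24, so a 32 bp product ends at position 7 + 32 − 1 = 38.
The reverse primer anneals to the top strand over positions 27–38, i.e. to GTGCCAGTGATC.
Its sequence written 5'→3' is the reverse complement: GATCACTGGCAC.

5'-GATCACTGGCAC-3'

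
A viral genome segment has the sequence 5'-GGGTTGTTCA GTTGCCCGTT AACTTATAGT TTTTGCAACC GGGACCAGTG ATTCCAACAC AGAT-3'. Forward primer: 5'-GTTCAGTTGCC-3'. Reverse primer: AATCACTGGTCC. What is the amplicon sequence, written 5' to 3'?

5'-GTTCAGTTGCCCGTTAACTTATAGTTTTTGCAACCGGGACCAGTGATT-3'

Forward primer GTTCAGTTGCC is found on the top strand at positions 6–16.
The reverse primer's reverse complement is GGACCAGTGATT, which matches the template at positions 42–53.
The product is the template from position 6 through 53 (48 bp).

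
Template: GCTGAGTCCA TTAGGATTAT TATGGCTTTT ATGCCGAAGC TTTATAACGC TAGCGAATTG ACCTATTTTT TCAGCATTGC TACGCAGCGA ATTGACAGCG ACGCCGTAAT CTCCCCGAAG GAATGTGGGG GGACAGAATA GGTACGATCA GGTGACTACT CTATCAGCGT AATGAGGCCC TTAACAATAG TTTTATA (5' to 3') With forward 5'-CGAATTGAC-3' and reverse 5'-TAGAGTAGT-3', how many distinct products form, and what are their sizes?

The forward primer CGAATTGAC matches the top strand at positions 54–62, 88–96.
The reverse primer's reverse complement is ACTACTCTA, matching at positions 155–163.
Each forward site pairs with the reverse site to give a product ending at position 163: sizes 110, 76 bp.

Two products: 110 bp, 76 bp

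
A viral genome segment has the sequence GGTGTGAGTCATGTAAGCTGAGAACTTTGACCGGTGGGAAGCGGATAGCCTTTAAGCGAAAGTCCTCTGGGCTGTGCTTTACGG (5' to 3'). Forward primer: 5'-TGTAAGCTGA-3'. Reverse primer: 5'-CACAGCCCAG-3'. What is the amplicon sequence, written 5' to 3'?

5'-TGTAAGCTGAGAACTTTGACCGGTGGGAAGCGGATAGCCTTTAAGCGAAAGTCCTCTGGGCTGTG-3'

Forward primer TGTAAGCTGA is found on the top strand at positions 12–21.
Reverse complement of the reverse primer: CTGGGCTGTG. This occurs on the top strand at positions 67–76.
The product is the template from position 12 through 76 (65 bp).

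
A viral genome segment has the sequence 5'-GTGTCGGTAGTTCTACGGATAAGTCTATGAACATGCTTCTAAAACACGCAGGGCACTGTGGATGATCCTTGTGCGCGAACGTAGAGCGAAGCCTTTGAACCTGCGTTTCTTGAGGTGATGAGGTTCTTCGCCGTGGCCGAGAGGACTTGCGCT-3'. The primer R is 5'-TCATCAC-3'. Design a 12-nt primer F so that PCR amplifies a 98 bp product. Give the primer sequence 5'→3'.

5'-TCTATGAACATG-3'

The reverse primer's reverse complement GTGATGA matches the template at positions 115–121, so the product ends at position 121.
A 98 bp product then starts at position 121 − 98 + 1 = 24.
The forward primer is identical to the top strand there: TCTATGAACATG.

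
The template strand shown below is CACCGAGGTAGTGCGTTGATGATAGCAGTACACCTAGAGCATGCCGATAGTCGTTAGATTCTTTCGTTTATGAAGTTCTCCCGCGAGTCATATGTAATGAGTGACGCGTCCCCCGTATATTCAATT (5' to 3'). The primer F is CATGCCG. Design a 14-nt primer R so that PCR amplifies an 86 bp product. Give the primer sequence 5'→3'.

5'-ATTGAATATACGGG-3'

The forward primer binds at positions 40–46, so an 86 bp product ends at position 40 + 86 − 1 = 125.
The reverse primer anneals to the top strand over positions 112–125, i.e. to CCCGTATATTCAAT.
Its sequence written 5'→3' is the reverse complement: ATTGAATATACGGG.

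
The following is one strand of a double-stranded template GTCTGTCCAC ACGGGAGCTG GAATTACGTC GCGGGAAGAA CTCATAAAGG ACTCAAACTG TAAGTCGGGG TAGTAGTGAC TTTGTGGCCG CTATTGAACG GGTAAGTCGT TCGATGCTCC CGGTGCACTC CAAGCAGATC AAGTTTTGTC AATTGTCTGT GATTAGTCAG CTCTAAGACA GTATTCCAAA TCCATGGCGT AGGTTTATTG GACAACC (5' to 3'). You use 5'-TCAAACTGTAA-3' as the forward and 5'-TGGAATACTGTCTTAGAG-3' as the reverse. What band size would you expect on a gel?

Forward primer TCAAACTGTAA is found on the top strand at positions 53–63.
The reverse primer's reverse complement is CTCTAAGACAGTATTCCA, which matches the template at positions 171–188.
Amplicon spans positions 53–188: 136 bp.

136 bp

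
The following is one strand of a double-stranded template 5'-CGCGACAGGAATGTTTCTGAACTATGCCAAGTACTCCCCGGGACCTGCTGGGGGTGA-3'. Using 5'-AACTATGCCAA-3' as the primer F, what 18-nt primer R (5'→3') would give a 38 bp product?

5'-TCACCCCCAGCAGGTCCC-3'

The forward primer binds at positions 20–30, so a 38 bp product ends at position 20 + 38 − 1 = 57.
The reverse primer anneals to the top strand over positions 40–57, i.e. to GGGACCTGCTGGGGGTGA.
Its sequence written 5'→3' is the reverse complement: TCACCCCCAGCAGGTCCC.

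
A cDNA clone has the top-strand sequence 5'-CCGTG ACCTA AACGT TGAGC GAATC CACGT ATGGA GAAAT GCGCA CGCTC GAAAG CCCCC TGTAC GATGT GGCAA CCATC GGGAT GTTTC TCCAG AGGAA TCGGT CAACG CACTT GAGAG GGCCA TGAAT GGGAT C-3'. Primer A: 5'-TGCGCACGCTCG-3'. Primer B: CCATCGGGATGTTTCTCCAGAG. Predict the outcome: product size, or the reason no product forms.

No product — both primers anneal to the same strand and extend in the same direction.

Primer A (TGCGCACGCTCG) matches the top strand at positions 40–51 (3' end points downstream).
Primer B (CCATCGGGATGTTTCTCCAGAG) also matches the top strand directly, at positions 76–97 — its reverse complement CTCTGGAGAAACATCCCGATGG is not present.
Both primers anneal to the bottom strand with 3' ends pointing the same way, so neither can prime synthesis back toward the other.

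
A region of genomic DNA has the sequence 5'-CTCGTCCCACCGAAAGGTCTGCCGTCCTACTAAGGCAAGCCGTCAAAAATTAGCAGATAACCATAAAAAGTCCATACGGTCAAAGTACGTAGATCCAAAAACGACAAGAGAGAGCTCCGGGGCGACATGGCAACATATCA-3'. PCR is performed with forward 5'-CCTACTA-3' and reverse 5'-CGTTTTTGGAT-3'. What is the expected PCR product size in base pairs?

The forward primer matches the template at positions 26–32.
The reverse primer's reverse complement is ATCCAAAAACG, which matches the template at positions 93–103.
The product runs from position 26 to position 103, so its length is 103 − 26 + 1 = 78 bp.

78 bp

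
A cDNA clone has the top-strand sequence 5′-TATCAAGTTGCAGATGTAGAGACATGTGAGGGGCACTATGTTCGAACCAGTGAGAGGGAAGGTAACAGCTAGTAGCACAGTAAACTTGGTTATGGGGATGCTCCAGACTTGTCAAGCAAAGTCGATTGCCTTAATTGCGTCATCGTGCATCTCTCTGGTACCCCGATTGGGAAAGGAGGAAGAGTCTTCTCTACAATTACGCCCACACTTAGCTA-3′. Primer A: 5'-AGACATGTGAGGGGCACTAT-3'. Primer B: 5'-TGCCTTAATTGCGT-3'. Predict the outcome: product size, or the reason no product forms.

Primer A (AGACATGTGAGGGGCACTAT) matches the top strand at positions 20–39 (3' end points downstream).
Primer B (TGCCTTAATTGCGT) also matches the top strand directly, at positions 127–140 — its reverse complement ACGCAATTAAGGCA is not present.
Both primers anneal to the bottom strand with 3' ends pointing the same way, so neither can prime synthesis back toward the other.

No product — both primers anneal to the same strand and extend in the same direction.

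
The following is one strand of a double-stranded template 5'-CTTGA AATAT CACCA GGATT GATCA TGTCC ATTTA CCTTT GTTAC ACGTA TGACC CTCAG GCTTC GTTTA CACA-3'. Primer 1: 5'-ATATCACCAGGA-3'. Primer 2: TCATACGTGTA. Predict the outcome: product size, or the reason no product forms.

Primer 1 (ATATCACCAGGA) matches the top strand at positions 7–18; it acts as a forward primer.
Primer 2's reverse complement is TACACGTATGA, matching the top strand at positions 43–53; it acts as a reverse primer.
The 3' ends face each other across positions 7–53, giving a 47 bp product.

Yes — a 47 bp product.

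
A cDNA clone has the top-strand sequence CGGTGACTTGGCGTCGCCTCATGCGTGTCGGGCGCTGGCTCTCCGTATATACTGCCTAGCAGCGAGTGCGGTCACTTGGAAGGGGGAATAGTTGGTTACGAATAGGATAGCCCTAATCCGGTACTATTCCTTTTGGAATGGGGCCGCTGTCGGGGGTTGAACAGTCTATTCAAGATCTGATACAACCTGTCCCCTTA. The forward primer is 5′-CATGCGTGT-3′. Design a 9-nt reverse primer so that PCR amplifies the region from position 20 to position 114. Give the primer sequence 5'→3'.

5'-AGGGCTATC-3'

The product's 3' end on the top strand is position 114.
The reverse primer anneals to the top strand over positions 106–114, i.e. to GATAGCCCT.
Its sequence written 5'→3' is the reverse complement: AGGGCTATC.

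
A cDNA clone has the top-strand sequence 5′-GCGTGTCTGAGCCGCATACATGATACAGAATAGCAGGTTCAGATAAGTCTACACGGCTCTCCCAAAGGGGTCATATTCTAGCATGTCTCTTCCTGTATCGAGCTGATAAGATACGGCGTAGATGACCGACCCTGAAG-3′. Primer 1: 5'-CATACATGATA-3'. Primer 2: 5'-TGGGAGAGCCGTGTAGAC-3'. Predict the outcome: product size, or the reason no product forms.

Primer 1 (CATACATGATA) matches the top strand at positions 15–25; it acts as a forward primer.
Primer 2's reverse complement is GTCTACACGGCTCTCCCA, matching the top strand at positions 47–64; it acts as a reverse primer.
The 3' ends face each other across positions 15–64, giving a 50 bp product.

Yes — a 50 bp product.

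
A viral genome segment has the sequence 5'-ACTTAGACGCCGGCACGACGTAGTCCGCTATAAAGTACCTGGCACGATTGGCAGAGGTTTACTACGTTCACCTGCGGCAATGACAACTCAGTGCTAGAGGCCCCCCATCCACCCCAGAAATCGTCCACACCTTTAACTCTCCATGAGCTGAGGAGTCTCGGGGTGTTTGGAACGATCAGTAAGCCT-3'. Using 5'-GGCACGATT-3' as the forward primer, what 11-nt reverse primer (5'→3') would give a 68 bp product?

5'-ATGGGGGGCCT-3'

The forward primer binds at positions 41–49, so a 68 bp product ends at position 41 + 68 − 1 = 108.
The reverse primer anneals to the top strand over positions 98–108, i.e. to AGGCCCCCCAT.
Its sequence written 5'→3' is the reverse complement: ATGGGGGGCCT.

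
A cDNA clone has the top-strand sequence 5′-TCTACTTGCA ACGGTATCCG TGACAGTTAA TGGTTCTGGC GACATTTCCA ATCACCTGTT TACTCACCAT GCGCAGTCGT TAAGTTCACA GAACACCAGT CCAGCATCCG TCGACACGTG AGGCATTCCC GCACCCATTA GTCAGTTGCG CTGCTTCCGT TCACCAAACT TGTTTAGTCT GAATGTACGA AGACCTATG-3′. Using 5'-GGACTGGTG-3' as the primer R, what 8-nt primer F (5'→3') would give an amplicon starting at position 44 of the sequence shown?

The reverse primer's reverse complement CACCAGTCC matches the template at positions 94–102; the product starts at position 44.
The forward primer is identical to the top strand over positions 44–51: ATTTCCAA.

5'-ATTTCCAA-3'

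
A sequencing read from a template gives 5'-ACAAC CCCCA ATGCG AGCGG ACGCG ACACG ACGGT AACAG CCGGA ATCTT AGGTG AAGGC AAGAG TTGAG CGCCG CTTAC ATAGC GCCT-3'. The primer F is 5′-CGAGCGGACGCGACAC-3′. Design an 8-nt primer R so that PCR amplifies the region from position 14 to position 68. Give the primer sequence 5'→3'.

5'-CAACTCTT-3'

The product's 3' end on the top strand is position 68.
The reverse primer anneals to the top strand over positions 61–68, i.e. to AAGAGTTG.
Its sequence written 5'→3' is the reverse complement: CAACTCTT.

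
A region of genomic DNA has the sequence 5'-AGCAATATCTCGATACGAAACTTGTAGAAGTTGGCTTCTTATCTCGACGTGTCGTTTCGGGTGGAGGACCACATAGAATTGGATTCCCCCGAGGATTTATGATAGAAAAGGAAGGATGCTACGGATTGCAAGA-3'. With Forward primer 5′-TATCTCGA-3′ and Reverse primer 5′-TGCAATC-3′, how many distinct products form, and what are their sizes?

The forward primer TATCTCGA matches the top strand at positions 6–13, 40–47.
The reverse primer's reverse complement is GATTGCA, matching at positions 124–130.
Each forward site pairs with the reverse site to give a product ending at position 130: sizes 125, 91 bp.

Two products: 125 bp, 91 bp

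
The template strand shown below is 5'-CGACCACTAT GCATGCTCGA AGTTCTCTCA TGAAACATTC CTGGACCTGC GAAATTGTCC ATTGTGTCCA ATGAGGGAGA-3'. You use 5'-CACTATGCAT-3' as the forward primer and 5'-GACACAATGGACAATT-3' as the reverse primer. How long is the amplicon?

64 bp

Scanning the template, CACTATGCAT occurs at positions 5–14; this primer anneals to the bottom strand there with its 3' end pointing downstream.
Taking the reverse complement of GACACAATGGACAATT gives AATTGTCCATTGTGTC, found at positions 53–68 on the template; the primer anneals here to the top strand with its 3' end pointing upstream.
Product length = (reverse-primer end) − (forward-primer start) + 1 = 68 − 5 + 1 = 64 bp.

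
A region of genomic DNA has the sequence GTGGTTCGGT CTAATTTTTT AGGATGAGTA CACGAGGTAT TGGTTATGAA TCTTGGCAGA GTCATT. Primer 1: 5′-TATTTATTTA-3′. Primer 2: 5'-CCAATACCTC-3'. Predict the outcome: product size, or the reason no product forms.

No product — primer 1 has no binding site in the template.

Primer 1 (TATTTATTTA) does not match the top strand, and its reverse complement TAAATAAATA does not match either.
With no annealing site for primer 1, no amplification occurs.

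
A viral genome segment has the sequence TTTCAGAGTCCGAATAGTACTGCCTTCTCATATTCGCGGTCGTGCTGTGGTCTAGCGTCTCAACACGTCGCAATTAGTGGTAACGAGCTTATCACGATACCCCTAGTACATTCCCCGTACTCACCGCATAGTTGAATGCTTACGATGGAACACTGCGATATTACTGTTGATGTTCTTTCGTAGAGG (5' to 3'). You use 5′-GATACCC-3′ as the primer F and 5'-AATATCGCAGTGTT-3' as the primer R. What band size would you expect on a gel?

Scanning the template, GATACCC occurs at positions 96–102; this primer anneals to the bottom strand there with its 3' end pointing downstream.
Taking the reverse complement of AATATCGCAGTGTT gives AACACTGCGATATT, found at positions 149–162 on the template; the primer anneals here to the top strand with its 3' end pointing upstream.
Product length = (reverse-primer end) − (forward-primer start) + 1 = 162 − 96 + 1 = 67 bp.

67 bp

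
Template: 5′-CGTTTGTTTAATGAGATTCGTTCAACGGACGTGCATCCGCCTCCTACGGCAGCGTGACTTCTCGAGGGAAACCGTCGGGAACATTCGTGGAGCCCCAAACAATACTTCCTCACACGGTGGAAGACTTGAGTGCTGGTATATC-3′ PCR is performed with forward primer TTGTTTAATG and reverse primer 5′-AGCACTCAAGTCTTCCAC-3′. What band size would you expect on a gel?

Forward primer TTGTTTAATG is found on the top strand at positions 4–13.
The reverse primer's reverse complement is GTGGAAGACTTGAGTGCT, which matches the template at positions 117–134.
Amplicon spans positions 4–134: 131 bp.

131 bp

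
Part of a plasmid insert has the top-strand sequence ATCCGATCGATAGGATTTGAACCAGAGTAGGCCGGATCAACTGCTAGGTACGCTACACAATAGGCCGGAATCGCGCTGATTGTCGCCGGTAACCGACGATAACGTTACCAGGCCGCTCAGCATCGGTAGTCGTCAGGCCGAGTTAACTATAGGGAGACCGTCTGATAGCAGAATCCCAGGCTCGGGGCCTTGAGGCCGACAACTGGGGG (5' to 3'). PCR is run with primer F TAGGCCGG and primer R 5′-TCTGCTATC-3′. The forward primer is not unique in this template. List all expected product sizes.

The forward primer TAGGCCGG matches the top strand at positions 28–35, 61–68.
The reverse primer's reverse complement is GATAGCAGA, matching at positions 164–172.
Each forward site pairs with the reverse site to give a product ending at position 172: sizes 145, 112 bp.

145 bp, 112 bp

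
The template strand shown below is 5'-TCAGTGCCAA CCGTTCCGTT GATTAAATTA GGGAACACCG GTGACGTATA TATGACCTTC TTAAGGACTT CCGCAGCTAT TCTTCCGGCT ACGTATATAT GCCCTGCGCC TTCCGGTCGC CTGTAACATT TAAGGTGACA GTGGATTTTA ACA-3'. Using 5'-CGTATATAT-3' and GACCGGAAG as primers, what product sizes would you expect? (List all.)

74 bp, 27 bp

The forward primer CGTATATAT matches the top strand at positions 45–53, 92–100.
The reverse primer's reverse complement is CTTCCGGTC, matching at positions 110–118.
Each forward site pairs with the reverse site to give a product ending at position 118: sizes 74, 27 bp.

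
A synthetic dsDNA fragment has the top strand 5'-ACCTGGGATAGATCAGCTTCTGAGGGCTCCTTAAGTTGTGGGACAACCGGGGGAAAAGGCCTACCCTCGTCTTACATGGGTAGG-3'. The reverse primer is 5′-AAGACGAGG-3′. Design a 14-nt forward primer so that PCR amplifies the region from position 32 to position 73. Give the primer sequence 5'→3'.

The reverse primer's reverse complement CCTCGTCTT matches the template at positions 65–73; the product starts at position 32.
The forward primer is identical to the top strand over positions 32–45: TAAGTTGTGGGACA.

5'-TAAGTTGTGGGACA-3'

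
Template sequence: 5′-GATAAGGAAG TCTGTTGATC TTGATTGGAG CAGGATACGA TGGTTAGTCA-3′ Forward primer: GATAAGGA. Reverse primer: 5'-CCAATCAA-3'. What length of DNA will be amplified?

28 bp

The forward primer matches the template at positions 1–8.
Reverse complement of the reverse primer: TTGATTGG. This occurs on the top strand at positions 21–28.
The product runs from position 1 to position 28, so its length is 28 − 1 + 1 = 28 bp.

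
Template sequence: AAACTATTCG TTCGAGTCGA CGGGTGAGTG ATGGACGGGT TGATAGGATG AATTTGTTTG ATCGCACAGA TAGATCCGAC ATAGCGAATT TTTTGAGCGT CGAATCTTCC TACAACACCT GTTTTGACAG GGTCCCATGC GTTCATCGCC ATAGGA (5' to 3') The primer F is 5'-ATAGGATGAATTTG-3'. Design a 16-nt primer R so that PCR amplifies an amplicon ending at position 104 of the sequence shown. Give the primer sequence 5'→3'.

The forward primer binds at positions 43–56; the product's 3' end on the top strand is position 104.
The reverse primer anneals to the top strand over positions 89–104, i.e. to TTTTTTGAGCGTCGAA.
Its sequence written 5'→3' is the reverse complement: TTCGACGCTCAAAAAA.

5'-TTCGACGCTCAAAAAA-3'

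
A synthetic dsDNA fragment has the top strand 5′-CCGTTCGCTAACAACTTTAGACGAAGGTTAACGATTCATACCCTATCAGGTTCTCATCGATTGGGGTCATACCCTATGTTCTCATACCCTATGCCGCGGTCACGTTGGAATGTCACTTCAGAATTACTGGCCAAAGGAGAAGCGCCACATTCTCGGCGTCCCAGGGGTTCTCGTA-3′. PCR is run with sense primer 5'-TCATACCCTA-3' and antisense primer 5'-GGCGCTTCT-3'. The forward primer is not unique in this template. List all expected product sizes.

The forward primer TCATACCCTA matches the top strand at positions 36–45, 67–76, 82–91.
The reverse primer's reverse complement is AGAAGCGCC, matching at positions 138–146.
Each forward site pairs with the reverse site to give a product ending at position 146: sizes 111, 80, 65 bp.

111 bp, 80 bp, 65 bp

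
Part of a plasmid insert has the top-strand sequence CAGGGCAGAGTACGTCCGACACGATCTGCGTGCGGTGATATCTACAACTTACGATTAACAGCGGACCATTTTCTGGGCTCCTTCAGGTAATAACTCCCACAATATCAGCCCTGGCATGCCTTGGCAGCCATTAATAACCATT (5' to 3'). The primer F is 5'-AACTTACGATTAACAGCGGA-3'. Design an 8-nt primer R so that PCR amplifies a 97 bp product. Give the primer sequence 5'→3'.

The forward primer binds at positions 46–65, so a 97 bp product ends at position 46 + 97 − 1 = 142.
The reverse primer anneals to the top strand over positions 135–142, i.e. to TAACCATT.
Its sequence written 5'→3' is the reverse complement: AATGGTTA.

5'-AATGGTTA-3'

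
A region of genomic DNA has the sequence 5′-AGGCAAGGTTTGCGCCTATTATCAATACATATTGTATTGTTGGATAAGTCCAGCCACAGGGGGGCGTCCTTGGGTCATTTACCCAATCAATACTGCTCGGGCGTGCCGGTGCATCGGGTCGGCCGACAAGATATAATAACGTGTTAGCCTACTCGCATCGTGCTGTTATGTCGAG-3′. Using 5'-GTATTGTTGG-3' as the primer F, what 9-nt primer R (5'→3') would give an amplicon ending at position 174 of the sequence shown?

The forward primer binds at positions 34–43; the product's 3' end on the top strand is position 174.
The reverse primer anneals to the top strand over positions 166–174, i.e. to TTATGTCGA.
Its sequence written 5'→3' is the reverse complement: TCGACATAA.

5'-TCGACATAA-3'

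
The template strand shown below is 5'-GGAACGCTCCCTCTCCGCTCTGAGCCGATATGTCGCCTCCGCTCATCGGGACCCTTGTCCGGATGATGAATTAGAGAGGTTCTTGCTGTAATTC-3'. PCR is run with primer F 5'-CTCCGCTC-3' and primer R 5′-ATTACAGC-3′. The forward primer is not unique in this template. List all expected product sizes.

80 bp, 56 bp

The forward primer CTCCGCTC matches the top strand at positions 13–20, 37–44.
The reverse primer's reverse complement is GCTGTAAT, matching at positions 85–92.
Each forward site pairs with the reverse site to give a product ending at position 92: sizes 80, 56 bp.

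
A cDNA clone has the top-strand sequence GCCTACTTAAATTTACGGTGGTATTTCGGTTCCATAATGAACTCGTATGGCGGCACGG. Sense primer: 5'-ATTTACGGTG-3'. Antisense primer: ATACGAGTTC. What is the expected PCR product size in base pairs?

38 bp

The forward primer matches the template at positions 11–20.
Reverse complement of the reverse primer: GAACTCGTAT. This occurs on the top strand at positions 39–48.
The product runs from position 11 to position 48, so its length is 48 − 11 + 1 = 38 bp.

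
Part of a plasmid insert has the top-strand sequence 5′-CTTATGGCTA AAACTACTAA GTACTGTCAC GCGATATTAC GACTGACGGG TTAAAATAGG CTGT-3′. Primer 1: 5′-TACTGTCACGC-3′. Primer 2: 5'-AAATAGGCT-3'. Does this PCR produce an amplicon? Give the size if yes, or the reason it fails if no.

No product — both primers anneal to the same strand and extend in the same direction.

Primer 1 (TACTGTCACGC) matches the top strand at positions 22–32 (3' end points downstream).
Primer 2 (AAATAGGCT) also matches the top strand directly, at positions 54–62 — its reverse complement AGCCTATTT is not present.
Both primers anneal to the bottom strand with 3' ends pointing the same way, so neither can prime synthesis back toward the other.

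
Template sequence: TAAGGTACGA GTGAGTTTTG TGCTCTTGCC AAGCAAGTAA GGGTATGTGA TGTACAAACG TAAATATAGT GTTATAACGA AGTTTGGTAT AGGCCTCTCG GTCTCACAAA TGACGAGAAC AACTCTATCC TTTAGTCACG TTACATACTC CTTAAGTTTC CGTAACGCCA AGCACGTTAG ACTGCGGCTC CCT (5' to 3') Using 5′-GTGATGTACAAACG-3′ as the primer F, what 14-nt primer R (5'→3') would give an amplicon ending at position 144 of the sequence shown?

The forward primer binds at positions 47–60; the product's 3' end on the top strand is position 144.
The reverse primer anneals to the top strand over positions 131–144, i.e. to TTTAGTCACGTTAC.
Its sequence written 5'→3' is the reverse complement: GTAACGTGACTAAA.

5'-GTAACGTGACTAAA-3'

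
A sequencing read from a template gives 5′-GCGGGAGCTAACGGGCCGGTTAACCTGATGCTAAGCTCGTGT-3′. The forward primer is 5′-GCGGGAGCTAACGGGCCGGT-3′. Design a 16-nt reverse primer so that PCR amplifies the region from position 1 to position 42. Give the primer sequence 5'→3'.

5'-ACACGAGCTTAGCATC-3'

The product's 3' end on the top strand is position 42.
The reverse primer anneals to the top strand over positions 27–42, i.e. to GATGCTAAGCTCGTGT.
Its sequence written 5'→3' is the reverse complement: ACACGAGCTTAGCATC.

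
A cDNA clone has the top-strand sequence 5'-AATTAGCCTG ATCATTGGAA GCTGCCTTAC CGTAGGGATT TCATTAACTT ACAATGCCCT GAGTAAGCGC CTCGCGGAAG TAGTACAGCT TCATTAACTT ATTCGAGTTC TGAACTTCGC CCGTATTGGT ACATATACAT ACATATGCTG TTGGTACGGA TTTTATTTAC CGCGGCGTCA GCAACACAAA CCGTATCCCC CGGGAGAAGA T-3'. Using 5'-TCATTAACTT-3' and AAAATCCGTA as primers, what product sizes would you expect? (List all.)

124 bp, 74 bp

The forward primer TCATTAACTT matches the top strand at positions 41–50, 91–100.
The reverse primer's reverse complement is TACGGATTTT, matching at positions 155–164.
Each forward site pairs with the reverse site to give a product ending at position 164: sizes 124, 74 bp.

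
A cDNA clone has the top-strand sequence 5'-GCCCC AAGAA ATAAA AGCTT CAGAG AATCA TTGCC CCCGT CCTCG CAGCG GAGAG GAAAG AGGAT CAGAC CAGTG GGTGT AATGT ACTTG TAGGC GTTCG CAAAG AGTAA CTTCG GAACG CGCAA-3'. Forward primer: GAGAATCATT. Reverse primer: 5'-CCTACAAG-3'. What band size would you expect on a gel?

72 bp

Forward primer GAGAATCATT is found on the top strand at positions 23–32.
The reverse primer's reverse complement is CTTGTAGG, which matches the template at positions 87–94.
The product runs from position 23 to position 94, so its length is 94 − 23 + 1 = 72 bp.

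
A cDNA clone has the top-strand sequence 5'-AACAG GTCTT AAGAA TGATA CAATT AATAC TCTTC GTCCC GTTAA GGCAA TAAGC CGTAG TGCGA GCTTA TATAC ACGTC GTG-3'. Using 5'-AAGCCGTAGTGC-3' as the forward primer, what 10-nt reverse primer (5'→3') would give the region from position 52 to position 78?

5'-CGTGTATATA-3'

The product's 3' end on the top strand is position 78.
The reverse primer anneals to the top strand over positions 69–78, i.e. to TATATACACG.
Its sequence written 5'→3' is the reverse complement: CGTGTATATA.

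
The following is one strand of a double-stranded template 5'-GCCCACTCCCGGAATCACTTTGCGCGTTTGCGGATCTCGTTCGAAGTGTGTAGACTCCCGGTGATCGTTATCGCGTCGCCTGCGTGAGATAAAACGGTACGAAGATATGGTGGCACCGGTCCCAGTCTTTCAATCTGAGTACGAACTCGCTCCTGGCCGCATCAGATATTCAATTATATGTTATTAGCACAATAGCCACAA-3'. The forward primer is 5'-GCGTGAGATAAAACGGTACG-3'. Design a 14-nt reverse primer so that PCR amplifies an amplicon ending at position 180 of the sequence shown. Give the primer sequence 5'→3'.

The forward primer binds at positions 82–101; the product's 3' end on the top strand is position 180.
The reverse primer anneals to the top strand over positions 167–180, i.e. to TATTCAATTATATG.
Its sequence written 5'→3' is the reverse complement: CATATAATTGAATA.

5'-CATATAATTGAATA-3'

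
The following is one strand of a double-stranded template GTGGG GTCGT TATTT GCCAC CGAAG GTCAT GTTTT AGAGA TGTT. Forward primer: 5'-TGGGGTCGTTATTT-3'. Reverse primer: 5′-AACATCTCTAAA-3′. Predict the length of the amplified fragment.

Scanning the template, TGGGGTCGTTATTT occurs at positions 2–15; this primer anneals to the bottom strand there with its 3' end pointing downstream.
Taking the reverse complement of AACATCTCTAAA gives TTTAGAGATGTT, found at positions 33–44 on the template; the primer anneals here to the top strand with its 3' end pointing upstream.
Amplicon spans positions 2–44: 43 bp.

43 bp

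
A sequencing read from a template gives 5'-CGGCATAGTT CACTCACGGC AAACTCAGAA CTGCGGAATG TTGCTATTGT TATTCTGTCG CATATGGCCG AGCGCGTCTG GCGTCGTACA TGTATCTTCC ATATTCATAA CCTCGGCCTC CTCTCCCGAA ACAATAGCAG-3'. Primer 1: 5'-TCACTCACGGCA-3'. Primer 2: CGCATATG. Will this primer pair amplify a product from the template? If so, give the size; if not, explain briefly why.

No product — both primers anneal to the same strand and extend in the same direction.

Primer 1 (TCACTCACGGCA) matches the top strand at positions 10–21 (3' end points downstream).
Primer 2 (CGCATATG) also matches the top strand directly, at positions 59–66 — its reverse complement CATATGCG is not present.
Both primers anneal to the bottom strand with 3' ends pointing the same way, so neither can prime synthesis back toward the other.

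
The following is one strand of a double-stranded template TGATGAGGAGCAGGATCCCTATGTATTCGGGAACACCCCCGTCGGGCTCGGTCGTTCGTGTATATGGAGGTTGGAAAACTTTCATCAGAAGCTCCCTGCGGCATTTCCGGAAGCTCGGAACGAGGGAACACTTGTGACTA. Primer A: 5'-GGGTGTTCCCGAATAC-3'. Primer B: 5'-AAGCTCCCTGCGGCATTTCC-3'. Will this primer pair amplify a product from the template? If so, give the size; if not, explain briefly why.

Primer A (GGGTGTTCCCGAATAC) has reverse complement GTATTCGGGAACACCC, which matches the top strand at positions 23–38; primer A anneals to the top strand there with its 3' end pointing upstream toward position 23.
Primer B (AAGCTCCCTGCGGCATTTCC) matches the top strand directly at positions 89–108; it anneals to the bottom strand with its 3' end pointing downstream toward position 108.
The 3' ends diverge (primer A extends toward position 1, primer B toward position 140), so the primers never converge on a shared product.

No product — the primers' 3' ends point away from each other.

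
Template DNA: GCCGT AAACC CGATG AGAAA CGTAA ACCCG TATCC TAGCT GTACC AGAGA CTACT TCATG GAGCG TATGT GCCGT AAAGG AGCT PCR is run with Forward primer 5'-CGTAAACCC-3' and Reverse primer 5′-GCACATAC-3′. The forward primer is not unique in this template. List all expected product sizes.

The forward primer CGTAAACCC matches the top strand at positions 3–11, 21–29.
The reverse primer's reverse complement is GTATGTGC, matching at positions 65–72.
Each forward site pairs with the reverse site to give a product ending at position 72: sizes 70, 52 bp.

70 bp, 52 bp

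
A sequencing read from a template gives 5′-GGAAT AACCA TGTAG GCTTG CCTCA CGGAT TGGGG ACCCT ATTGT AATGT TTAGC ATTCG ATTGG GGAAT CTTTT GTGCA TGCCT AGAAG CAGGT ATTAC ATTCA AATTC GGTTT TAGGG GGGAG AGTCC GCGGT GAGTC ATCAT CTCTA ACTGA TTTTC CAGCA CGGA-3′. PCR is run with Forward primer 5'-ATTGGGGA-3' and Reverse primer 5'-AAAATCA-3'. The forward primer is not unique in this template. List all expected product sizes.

The forward primer ATTGGGGA matches the top strand at positions 29–36, 61–68.
The reverse primer's reverse complement is TGATTTT, matching at positions 153–159.
Each forward site pairs with the reverse site to give a product ending at position 159: sizes 131, 99 bp.

131 bp, 99 bp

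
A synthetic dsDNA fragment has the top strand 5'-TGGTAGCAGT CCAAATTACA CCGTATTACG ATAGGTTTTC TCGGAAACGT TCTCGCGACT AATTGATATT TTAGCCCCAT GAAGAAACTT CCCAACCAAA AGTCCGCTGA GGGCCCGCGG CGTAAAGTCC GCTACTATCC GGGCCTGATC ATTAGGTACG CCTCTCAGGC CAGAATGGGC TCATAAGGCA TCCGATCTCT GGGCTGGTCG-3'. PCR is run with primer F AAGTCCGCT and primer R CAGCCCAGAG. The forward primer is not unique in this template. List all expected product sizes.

107 bp, 82 bp

The forward primer AAGTCCGCT matches the top strand at positions 100–108, 125–133.
The reverse primer's reverse complement is CTCTGGGCTG, matching at positions 197–206.
Each forward site pairs with the reverse site to give a product ending at position 206: sizes 107, 82 bp.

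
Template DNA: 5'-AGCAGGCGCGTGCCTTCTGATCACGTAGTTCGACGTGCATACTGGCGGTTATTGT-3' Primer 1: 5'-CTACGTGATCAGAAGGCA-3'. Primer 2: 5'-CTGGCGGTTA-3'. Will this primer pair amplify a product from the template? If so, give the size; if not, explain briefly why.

No product — the primers' 3' ends point away from each other.

Primer 1 (CTACGTGATCAGAAGGCA) has reverse complement TGCCTTCTGATCACGTAG, which matches the top strand at positions 11–28; primer 1 anneals to the top strand there with its 3' end pointing upstream toward position 11.
Primer 2 (CTGGCGGTTA) matches the top strand directly at positions 42–51; it anneals to the bottom strand with its 3' end pointing downstream toward position 51.
The 3' ends diverge (primer 1 extends toward position 1, primer 2 toward position 55), so the primers never converge on a shared product.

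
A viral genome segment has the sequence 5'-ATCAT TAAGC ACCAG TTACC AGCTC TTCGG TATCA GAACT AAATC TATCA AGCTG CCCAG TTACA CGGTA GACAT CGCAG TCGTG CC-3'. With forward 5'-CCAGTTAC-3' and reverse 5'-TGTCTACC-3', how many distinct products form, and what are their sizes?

Two products: 63 bp, 18 bp

The forward primer CCAGTTAC matches the top strand at positions 12–19, 57–64.
The reverse primer's reverse complement is GGTAGACA, matching at positions 67–74.
Each forward site pairs with the reverse site to give a product ending at position 74: sizes 63, 18 bp.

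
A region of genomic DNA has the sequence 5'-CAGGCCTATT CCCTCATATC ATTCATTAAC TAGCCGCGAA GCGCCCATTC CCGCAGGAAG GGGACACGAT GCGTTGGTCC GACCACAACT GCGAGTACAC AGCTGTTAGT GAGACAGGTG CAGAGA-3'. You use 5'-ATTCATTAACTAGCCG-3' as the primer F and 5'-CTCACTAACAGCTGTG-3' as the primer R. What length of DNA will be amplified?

93 bp

The forward primer matches the template at positions 21–36.
Taking the reverse complement of CTCACTAACAGCTGTG gives CACAGCTGTTAGTGAG, found at positions 98–113 on the template; the primer anneals here to the top strand with its 3' end pointing upstream.
Amplicon spans positions 21–113: 93 bp.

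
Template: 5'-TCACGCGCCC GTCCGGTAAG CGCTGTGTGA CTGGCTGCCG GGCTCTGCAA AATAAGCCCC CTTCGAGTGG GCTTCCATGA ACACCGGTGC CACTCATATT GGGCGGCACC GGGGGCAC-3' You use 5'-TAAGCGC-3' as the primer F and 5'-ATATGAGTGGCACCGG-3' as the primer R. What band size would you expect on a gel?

83 bp

Forward primer TAAGCGC is found on the top strand at positions 17–23.
Taking the reverse complement of ATATGAGTGGCACCGG gives CCGGTGCCACTCATAT, found at positions 84–99 on the template; the primer anneals here to the top strand with its 3' end pointing upstream.
Amplicon spans positions 17–99: 83 bp.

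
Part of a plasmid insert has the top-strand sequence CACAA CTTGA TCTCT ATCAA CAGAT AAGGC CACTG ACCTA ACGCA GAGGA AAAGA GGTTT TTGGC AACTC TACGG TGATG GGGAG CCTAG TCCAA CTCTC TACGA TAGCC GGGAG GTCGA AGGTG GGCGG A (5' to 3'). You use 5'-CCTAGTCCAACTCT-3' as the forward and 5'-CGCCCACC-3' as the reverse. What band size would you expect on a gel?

Scanning the template, CCTAGTCCAACTCT occurs at positions 86–99; this primer anneals to the bottom strand there with its 3' end pointing downstream.
Taking the reverse complement of CGCCCACC gives GGTGGGCG, found at positions 122–129 on the template; the primer anneals here to the top strand with its 3' end pointing upstream.
The product runs from position 86 to position 129, so its length is 129 − 86 + 1 = 44 bp.

44 bp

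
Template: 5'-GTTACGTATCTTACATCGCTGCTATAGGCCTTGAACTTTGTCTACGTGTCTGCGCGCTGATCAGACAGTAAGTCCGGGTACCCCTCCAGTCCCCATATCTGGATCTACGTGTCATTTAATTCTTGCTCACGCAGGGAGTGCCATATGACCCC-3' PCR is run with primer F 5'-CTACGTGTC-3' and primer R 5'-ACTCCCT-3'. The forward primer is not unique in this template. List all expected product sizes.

98 bp, 35 bp

The forward primer CTACGTGTC matches the top strand at positions 42–50, 105–113.
The reverse primer's reverse complement is AGGGAGT, matching at positions 133–139.
Each forward site pairs with the reverse site to give a product ending at position 139: sizes 98, 35 bp.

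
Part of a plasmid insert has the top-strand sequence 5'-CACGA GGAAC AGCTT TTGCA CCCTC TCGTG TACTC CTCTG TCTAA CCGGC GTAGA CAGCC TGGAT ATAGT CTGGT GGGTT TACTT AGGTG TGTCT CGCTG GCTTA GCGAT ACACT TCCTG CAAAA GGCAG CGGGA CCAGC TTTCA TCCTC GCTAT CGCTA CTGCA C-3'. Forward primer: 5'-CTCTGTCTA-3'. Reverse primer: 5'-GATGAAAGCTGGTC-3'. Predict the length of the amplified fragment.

Forward primer CTCTGTCTA is found on the top strand at positions 36–44.
Taking the reverse complement of GATGAAAGCTGGTC gives GACCAGCTTTCATC, found at positions 134–147 on the template; the primer anneals here to the top strand with its 3' end pointing upstream.
Product length = (reverse-primer end) − (forward-primer start) + 1 = 147 − 36 + 1 = 112 bp.

112 bp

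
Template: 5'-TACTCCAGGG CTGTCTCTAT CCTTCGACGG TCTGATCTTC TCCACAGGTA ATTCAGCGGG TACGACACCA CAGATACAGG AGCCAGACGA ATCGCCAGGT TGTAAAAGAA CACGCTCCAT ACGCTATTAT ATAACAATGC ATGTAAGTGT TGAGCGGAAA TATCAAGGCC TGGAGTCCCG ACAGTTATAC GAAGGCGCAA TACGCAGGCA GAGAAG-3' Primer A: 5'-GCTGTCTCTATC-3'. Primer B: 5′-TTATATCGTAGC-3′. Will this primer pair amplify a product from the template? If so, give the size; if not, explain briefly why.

Primer B (TTATATCGTAGC) does not match the top strand, and its reverse complement GCTACGATATAA does not match either.
With no annealing site for primer B, no amplification occurs.

No product — primer B has no binding site in the template.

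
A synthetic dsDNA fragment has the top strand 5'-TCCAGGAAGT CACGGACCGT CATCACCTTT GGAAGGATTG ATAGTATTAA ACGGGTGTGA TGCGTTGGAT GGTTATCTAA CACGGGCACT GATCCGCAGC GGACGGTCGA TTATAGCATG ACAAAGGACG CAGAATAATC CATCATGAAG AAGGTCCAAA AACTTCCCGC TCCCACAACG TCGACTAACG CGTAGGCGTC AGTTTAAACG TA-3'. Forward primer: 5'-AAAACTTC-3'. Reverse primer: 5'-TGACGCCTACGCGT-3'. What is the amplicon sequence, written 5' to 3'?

Scanning the template, AAAACTTC occurs at positions 159–166; this primer anneals to the bottom strand there with its 3' end pointing downstream.
The reverse primer's reverse complement is ACGCGTAGGCGTCA, which matches the template at positions 188–201.
The product is the template from position 159 through 201 (43 bp).

5'-AAAACTTCCCGCTCCCACAACGTCGACTAACGCGTAGGCGTCA-3'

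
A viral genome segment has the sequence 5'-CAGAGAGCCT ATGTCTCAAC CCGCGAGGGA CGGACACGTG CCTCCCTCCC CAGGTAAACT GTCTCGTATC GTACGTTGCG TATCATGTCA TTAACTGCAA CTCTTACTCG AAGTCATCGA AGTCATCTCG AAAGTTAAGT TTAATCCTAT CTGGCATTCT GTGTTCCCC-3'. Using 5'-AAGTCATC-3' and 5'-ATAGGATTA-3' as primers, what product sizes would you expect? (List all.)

The forward primer AAGTCATC matches the top strand at positions 111–118, 120–127.
The reverse primer's reverse complement is TAATCCTAT, matching at positions 142–150.
Each forward site pairs with the reverse site to give a product ending at position 150: sizes 40, 31 bp.

40 bp, 31 bp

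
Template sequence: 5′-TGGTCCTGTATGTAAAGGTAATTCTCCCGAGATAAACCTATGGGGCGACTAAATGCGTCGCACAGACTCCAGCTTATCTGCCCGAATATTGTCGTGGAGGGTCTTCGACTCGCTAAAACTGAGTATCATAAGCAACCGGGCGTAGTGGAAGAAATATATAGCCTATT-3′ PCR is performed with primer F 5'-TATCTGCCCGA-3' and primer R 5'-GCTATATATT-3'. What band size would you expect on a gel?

88 bp

Scanning the template, TATCTGCCCGA occurs at positions 75–85; this primer anneals to the bottom strand there with its 3' end pointing downstream.
The reverse primer's reverse complement is AATATATAGC, which matches the template at positions 153–162.
The product runs from position 75 to position 162, so its length is 162 − 75 + 1 = 88 bp.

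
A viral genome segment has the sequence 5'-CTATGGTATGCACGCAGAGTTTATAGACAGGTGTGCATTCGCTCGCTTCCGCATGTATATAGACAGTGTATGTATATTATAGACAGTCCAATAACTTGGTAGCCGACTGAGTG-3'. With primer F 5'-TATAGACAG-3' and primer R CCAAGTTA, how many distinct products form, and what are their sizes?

The forward primer TATAGACAG matches the top strand at positions 22–30, 58–66, 78–86.
The reverse primer's reverse complement is TAACTTGG, matching at positions 92–99.
Each forward site pairs with the reverse site to give a product ending at position 99: sizes 78, 42, 22 bp.

Three products: 78 bp, 42 bp, 22 bp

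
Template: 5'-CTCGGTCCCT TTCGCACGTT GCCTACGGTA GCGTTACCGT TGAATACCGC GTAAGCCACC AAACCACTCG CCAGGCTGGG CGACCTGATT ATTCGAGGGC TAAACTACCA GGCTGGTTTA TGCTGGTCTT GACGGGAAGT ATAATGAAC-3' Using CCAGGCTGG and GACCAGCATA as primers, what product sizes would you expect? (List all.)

58 bp, 21 bp

The forward primer CCAGGCTGG matches the top strand at positions 71–79, 108–116.
The reverse primer's reverse complement is TATGCTGGTC, matching at positions 119–128.
Each forward site pairs with the reverse site to give a product ending at position 128: sizes 58, 21 bp.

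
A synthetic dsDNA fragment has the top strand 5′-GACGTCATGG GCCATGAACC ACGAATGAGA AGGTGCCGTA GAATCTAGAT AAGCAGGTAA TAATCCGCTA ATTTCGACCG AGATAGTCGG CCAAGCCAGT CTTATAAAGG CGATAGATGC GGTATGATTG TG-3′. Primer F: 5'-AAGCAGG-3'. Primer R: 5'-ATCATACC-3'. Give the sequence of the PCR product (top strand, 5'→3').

5'-AAGCAGGTAATAATCCGCTAATTTCGACCGAGATAGTCGGCCAAGCCAGTCTTATAAAGGCGATAGATGCGGTATGAT-3'

Forward primer AAGCAGG is found on the top strand at positions 51–57.
The reverse primer's reverse complement is GGTATGAT, which matches the template at positions 121–128.
The product is the template from position 51 through 128 (78 bp).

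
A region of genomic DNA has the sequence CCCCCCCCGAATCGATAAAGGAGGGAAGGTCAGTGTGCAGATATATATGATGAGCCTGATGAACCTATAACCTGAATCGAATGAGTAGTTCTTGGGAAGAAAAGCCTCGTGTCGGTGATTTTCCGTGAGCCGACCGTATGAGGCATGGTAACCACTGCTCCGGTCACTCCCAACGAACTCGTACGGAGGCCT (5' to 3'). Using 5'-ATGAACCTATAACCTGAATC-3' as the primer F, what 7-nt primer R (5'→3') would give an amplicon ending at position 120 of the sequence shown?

5'-AATCACC-3'

The forward primer binds at positions 59–78; the product's 3' end on the top strand is position 120.
The reverse primer anneals to the top strand over positions 114–120, i.e. to GGTGATT.
Its sequence written 5'→3' is the reverse complement: AATCACC.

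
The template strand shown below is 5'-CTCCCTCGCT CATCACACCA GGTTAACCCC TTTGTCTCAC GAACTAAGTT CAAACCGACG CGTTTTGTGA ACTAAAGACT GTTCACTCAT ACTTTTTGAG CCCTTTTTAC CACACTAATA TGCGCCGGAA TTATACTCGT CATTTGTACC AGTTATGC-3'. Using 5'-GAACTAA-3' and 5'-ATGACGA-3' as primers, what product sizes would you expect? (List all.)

The forward primer GAACTAA matches the top strand at positions 41–47, 69–75.
The reverse primer's reverse complement is TCGTCAT, matching at positions 137–143.
Each forward site pairs with the reverse site to give a product ending at position 143: sizes 103, 75 bp.

103 bp, 75 bp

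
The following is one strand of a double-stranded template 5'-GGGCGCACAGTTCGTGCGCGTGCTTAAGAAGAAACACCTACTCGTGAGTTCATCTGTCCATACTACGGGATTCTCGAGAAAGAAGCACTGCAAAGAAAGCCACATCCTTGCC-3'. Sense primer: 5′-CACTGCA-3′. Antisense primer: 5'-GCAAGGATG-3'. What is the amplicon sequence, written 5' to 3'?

5'-CACTGCAAAGAAAGCCACATCCTTGC-3'

The forward primer matches the template at positions 86–92.
Taking the reverse complement of GCAAGGATG gives CATCCTTGC, found at positions 103–111 on the template; the primer anneals here to the top strand with its 3' end pointing upstream.
The product is the template from position 86 through 111 (26 bp).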